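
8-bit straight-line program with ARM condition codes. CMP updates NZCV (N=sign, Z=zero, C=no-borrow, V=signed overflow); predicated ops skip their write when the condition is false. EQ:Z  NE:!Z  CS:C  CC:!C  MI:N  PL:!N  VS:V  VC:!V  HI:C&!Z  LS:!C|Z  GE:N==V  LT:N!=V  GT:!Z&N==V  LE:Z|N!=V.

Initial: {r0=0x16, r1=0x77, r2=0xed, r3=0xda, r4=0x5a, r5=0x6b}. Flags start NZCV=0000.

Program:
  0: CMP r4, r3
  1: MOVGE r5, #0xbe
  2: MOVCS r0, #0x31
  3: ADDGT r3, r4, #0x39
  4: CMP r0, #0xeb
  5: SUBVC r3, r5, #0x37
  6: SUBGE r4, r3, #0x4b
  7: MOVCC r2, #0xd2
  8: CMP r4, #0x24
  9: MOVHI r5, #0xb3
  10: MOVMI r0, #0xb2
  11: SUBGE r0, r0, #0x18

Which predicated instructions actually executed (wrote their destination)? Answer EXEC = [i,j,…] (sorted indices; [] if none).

0: ✓ CMP  NZCV=1001
1: ✓ MOVGE  r5←0xbe
2: · MOVCS
3: ✓ ADDGT  r3←0x93
4: ✓ CMP  NZCV=0000
5: ✓ SUBVC  r3←0x87
6: ✓ SUBGE  r4←0x3c
7: ✓ MOVCC  r2←0xd2
8: ✓ CMP  NZCV=0010
9: ✓ MOVHI  r5←0xb3
10: · MOVMI
11: ✓ SUBGE  r0←0xfe

EXEC = [1,3,5,6,7,9,11]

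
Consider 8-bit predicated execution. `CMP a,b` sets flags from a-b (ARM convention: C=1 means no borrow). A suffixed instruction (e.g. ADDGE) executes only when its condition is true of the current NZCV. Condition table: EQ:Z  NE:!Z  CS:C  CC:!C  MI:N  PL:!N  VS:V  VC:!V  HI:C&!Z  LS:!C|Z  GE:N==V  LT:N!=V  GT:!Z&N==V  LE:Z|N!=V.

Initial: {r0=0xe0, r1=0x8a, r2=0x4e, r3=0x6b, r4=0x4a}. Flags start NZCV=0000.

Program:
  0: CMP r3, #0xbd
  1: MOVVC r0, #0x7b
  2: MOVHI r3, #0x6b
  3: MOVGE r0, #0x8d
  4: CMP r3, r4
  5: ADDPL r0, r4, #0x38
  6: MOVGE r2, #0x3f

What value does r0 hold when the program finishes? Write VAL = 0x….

[0] flags=1001 → (cmp)
[1] flags=1001 VC?F → skip
[2] flags=1001 HI?F → skip
[3] flags=1001 GE?T → r0=0x8d
[4] flags=0010 → (cmp)
[5] flags=0010 PL?T → r0=0x82
[6] flags=0010 GE?T → r2=0x3f

VAL = 0x82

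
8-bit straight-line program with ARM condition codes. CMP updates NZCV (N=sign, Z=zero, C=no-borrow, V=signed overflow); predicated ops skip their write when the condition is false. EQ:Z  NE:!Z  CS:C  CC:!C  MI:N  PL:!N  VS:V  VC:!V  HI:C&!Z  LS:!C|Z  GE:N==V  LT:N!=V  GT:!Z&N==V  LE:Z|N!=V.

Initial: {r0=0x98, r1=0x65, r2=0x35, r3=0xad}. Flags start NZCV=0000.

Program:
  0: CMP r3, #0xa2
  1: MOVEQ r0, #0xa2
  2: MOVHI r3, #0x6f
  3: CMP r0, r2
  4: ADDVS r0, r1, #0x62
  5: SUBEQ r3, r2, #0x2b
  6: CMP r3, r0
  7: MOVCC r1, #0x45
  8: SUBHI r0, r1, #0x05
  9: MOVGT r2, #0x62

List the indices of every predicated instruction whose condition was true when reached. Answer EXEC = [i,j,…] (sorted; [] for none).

EXEC = [2,4,7,9]

0: ✓ CMP  NZCV=0010
1: · MOVEQ
2: ✓ MOVHI  r3←0x6f
3: ✓ CMP  NZCV=0011
4: ✓ ADDVS  r0←0xc7
5: · SUBEQ
6: ✓ CMP  NZCV=1001
7: ✓ MOVCC  r1←0x45
8: · SUBHI
9: ✓ MOVGT  r2←0x62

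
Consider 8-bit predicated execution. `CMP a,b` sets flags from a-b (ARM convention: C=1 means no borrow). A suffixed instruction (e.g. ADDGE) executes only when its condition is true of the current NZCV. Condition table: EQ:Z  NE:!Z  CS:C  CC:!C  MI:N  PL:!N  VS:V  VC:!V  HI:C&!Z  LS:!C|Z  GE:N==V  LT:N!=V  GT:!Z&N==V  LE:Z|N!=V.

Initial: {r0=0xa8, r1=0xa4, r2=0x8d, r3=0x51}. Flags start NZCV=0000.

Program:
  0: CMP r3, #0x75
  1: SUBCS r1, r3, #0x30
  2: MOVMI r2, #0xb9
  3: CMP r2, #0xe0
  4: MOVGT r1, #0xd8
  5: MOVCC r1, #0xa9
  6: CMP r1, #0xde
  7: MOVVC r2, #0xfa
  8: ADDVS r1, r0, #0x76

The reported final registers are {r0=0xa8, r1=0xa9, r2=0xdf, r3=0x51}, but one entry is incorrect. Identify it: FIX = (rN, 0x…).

FIX = (r2, 0xfa)

0: ✓ CMP  NZCV=1000
1: · SUBCS
2: ✓ MOVMI  r2←0xb9
3: ✓ CMP  NZCV=1000
4: · MOVGT
5: ✓ MOVCC  r1←0xa9
6: ✓ CMP  NZCV=1000
7: ✓ MOVVC  r2←0xfa
8: · ADDVS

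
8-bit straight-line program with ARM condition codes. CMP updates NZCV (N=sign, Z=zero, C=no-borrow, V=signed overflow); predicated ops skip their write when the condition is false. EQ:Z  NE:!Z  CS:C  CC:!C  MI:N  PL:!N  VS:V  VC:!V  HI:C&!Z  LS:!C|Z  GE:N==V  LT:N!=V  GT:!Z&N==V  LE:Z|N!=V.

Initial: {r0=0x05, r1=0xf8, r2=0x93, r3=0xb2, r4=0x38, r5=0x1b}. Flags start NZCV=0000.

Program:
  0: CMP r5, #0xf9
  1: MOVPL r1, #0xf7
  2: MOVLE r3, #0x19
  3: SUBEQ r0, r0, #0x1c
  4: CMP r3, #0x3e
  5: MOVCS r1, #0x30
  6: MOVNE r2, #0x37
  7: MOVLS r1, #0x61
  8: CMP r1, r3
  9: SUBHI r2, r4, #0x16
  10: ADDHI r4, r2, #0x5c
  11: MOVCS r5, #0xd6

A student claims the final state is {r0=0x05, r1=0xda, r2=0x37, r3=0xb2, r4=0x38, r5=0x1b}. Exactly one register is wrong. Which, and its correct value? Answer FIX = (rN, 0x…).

0: ✓ CMP  NZCV=0000
1: ✓ MOVPL  r1←0xf7
2: · MOVLE
3: · SUBEQ
4: ✓ CMP  NZCV=0011
5: ✓ MOVCS  r1←0x30
6: ✓ MOVNE  r2←0x37
7: · MOVLS
8: ✓ CMP  NZCV=0000
9: · SUBHI
10: · ADDHI
11: · MOVCS

FIX = (r1, 0x30)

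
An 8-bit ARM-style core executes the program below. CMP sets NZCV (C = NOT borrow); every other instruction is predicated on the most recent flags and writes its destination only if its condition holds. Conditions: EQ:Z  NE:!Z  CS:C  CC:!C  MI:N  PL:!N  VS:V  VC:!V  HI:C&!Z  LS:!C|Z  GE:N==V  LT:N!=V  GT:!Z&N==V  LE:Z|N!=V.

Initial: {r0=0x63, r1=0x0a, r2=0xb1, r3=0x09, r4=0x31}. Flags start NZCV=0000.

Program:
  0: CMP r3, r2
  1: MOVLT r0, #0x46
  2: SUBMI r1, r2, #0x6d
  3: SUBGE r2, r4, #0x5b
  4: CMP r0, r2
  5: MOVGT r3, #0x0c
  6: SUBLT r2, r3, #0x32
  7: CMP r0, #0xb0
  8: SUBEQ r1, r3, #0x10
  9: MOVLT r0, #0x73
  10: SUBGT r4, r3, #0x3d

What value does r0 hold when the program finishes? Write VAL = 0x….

0: ✓ CMP  NZCV=0000
1: · MOVLT
2: · SUBMI
3: ✓ SUBGE  r2←0xd6
4: ✓ CMP  NZCV=1001
5: ✓ MOVGT  r3←0x0c
6: · SUBLT
7: ✓ CMP  NZCV=1001
8: · SUBEQ
9: · MOVLT
10: ✓ SUBGT  r4←0xcf

VAL = 0x63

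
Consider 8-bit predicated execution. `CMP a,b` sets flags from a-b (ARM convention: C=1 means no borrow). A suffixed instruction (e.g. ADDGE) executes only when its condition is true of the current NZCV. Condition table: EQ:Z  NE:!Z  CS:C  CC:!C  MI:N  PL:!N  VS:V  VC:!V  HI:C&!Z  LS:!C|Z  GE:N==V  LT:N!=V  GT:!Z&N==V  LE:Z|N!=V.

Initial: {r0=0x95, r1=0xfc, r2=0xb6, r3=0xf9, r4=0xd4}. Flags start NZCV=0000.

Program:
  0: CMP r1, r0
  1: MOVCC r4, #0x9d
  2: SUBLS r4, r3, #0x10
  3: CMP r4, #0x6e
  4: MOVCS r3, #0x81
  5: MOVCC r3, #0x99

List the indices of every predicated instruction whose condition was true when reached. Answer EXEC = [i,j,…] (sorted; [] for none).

[0] flags=0010 → (cmp)
[1] flags=0010 CC?F → skip
[2] flags=0010 LS?F → skip
[3] flags=0011 → (cmp)
[4] flags=0011 CS?T → r3=0x81
[5] flags=0011 CC?F → skip

EXEC = [4]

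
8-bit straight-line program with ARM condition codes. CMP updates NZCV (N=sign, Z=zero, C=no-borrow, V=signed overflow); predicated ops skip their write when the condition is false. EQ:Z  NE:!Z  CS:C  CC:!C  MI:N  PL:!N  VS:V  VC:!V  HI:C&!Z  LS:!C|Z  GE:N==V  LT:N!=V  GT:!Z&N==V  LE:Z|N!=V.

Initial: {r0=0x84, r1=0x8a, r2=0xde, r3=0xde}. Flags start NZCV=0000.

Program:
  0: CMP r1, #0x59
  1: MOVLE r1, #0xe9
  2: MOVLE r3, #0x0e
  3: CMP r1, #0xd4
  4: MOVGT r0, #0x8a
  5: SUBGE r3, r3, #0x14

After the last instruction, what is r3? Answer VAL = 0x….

0: ✓ CMP  NZCV=0011
1: ✓ MOVLE  r1←0xe9
2: ✓ MOVLE  r3←0x0e
3: ✓ CMP  NZCV=0010
4: ✓ MOVGT  r0←0x8a
5: ✓ SUBGE  r3←0xfa

VAL = 0xfa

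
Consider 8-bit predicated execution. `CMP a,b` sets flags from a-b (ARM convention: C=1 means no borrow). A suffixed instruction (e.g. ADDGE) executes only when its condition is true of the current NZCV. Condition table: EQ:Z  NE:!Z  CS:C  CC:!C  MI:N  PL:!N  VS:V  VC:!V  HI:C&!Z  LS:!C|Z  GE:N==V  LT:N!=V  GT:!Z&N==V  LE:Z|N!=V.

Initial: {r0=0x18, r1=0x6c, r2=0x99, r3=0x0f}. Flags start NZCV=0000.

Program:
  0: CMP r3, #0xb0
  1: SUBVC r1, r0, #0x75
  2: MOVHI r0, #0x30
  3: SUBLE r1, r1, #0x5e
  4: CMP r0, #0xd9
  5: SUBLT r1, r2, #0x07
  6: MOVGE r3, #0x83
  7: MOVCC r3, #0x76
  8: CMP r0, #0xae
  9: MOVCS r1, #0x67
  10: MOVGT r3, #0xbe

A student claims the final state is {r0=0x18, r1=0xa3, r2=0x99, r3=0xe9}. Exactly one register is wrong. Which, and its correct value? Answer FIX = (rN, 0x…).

FIX = (r3, 0xbe)

[0] flags=0000 → (cmp)
[1] flags=0000 VC?T → r1=0xa3
[2] flags=0000 HI?F → skip
[3] flags=0000 LE?F → skip
[4] flags=0000 → (cmp)
[5] flags=0000 LT?F → skip
[6] flags=0000 GE?T → r3=0x83
[7] flags=0000 CC?T → r3=0x76
[8] flags=0000 → (cmp)
[9] flags=0000 CS?F → skip
[10] flags=0000 GT?T → r3=0xbe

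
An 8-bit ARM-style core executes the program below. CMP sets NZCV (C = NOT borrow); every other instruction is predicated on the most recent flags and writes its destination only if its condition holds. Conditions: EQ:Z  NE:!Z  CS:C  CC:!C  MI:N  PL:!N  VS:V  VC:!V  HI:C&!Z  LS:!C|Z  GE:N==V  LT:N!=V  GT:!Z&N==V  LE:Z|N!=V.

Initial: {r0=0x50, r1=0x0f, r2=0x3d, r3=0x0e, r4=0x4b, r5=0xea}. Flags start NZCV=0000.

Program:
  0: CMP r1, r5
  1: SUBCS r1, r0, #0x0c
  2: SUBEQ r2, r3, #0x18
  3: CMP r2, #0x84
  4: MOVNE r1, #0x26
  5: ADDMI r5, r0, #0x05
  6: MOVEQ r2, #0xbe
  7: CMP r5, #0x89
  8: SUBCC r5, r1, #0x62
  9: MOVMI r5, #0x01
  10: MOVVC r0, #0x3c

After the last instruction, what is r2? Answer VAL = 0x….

0: ✓ CMP  NZCV=0000
1: · SUBCS
2: · SUBEQ
3: ✓ CMP  NZCV=1001
4: ✓ MOVNE  r1←0x26
5: ✓ ADDMI  r5←0x55
6: · MOVEQ
7: ✓ CMP  NZCV=1001
8: ✓ SUBCC  r5←0xc4
9: ✓ MOVMI  r5←0x01
10: · MOVVC

VAL = 0x3d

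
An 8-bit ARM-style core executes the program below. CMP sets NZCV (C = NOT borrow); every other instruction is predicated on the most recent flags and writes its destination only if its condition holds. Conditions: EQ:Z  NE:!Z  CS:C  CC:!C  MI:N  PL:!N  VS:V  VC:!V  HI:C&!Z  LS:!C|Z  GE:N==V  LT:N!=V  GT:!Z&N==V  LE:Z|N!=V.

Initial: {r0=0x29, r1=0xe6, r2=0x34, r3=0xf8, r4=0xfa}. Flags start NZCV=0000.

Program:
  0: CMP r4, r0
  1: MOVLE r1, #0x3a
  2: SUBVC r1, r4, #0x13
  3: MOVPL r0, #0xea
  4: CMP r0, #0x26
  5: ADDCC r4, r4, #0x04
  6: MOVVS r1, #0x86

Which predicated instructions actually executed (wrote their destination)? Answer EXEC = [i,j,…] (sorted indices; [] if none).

EXEC = [1,2]

0: ✓ CMP  NZCV=1010
1: ✓ MOVLE  r1←0x3a
2: ✓ SUBVC  r1←0xe7
3: · MOVPL
4: ✓ CMP  NZCV=0010
5: · ADDCC
6: · MOVVS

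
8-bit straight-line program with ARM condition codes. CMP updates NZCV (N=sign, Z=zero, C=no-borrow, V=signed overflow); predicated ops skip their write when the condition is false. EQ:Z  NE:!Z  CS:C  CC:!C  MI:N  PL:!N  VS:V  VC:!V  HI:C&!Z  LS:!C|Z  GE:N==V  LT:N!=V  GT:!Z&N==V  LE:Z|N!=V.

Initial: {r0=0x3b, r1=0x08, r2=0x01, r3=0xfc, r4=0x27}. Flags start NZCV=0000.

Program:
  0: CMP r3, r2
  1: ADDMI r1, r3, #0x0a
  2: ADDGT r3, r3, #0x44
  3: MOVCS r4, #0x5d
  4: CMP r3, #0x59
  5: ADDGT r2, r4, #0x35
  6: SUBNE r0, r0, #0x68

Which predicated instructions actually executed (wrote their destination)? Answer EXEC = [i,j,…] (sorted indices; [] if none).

[0] flags=1010 → (cmp)
[1] flags=1010 MI?T → r1=0x06
[2] flags=1010 GT?F → skip
[3] flags=1010 CS?T → r4=0x5d
[4] flags=1010 → (cmp)
[5] flags=1010 GT?F → skip
[6] flags=1010 NE?T → r0=0xd3

EXEC = [1,3,6]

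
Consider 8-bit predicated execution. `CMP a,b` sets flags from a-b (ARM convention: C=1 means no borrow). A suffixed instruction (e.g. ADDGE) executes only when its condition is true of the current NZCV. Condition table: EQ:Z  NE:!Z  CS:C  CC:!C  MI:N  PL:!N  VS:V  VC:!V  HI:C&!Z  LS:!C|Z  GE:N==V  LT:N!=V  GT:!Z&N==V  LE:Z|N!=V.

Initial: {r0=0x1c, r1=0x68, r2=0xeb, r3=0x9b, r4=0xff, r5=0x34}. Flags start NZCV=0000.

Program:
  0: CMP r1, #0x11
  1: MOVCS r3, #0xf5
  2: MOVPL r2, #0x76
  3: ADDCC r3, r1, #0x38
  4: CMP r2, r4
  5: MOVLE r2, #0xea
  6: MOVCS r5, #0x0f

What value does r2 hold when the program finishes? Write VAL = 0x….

VAL = 0x76

[0] flags=0010 → (cmp)
[1] flags=0010 CS?T → r3=0xf5
[2] flags=0010 PL?T → r2=0x76
[3] flags=0010 CC?F → skip
[4] flags=0000 → (cmp)
[5] flags=0000 LE?F → skip
[6] flags=0000 CS?F → skip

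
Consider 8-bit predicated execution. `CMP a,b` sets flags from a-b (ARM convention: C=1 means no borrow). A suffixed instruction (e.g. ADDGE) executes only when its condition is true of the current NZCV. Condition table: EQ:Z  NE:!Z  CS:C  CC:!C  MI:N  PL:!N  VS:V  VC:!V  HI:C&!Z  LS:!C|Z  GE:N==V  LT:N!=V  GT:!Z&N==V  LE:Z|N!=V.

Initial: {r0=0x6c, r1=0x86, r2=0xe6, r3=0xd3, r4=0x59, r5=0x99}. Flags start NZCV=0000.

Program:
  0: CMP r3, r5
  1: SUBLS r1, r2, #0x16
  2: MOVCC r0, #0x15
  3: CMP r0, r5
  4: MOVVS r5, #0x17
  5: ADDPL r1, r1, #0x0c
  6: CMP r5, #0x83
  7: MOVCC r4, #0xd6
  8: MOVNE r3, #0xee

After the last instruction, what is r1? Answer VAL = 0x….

VAL = 0x86

0: ✓ CMP  NZCV=0010
1: · SUBLS
2: · MOVCC
3: ✓ CMP  NZCV=1001
4: ✓ MOVVS  r5←0x17
5: · ADDPL
6: ✓ CMP  NZCV=1001
7: ✓ MOVCC  r4←0xd6
8: ✓ MOVNE  r3←0xee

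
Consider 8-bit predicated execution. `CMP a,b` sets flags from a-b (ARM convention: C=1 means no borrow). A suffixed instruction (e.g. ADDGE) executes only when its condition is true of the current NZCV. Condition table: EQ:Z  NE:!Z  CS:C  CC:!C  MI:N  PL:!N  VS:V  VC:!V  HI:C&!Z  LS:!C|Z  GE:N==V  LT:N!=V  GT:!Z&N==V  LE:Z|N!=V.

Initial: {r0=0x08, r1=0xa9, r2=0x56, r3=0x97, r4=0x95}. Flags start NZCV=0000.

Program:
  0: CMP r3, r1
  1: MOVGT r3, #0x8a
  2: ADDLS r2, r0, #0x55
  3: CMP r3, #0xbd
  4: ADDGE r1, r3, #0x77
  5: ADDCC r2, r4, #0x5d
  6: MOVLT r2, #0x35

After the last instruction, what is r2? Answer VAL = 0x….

VAL = 0x35

0: ✓ CMP  NZCV=1000
1: · MOVGT
2: ✓ ADDLS  r2←0x5d
3: ✓ CMP  NZCV=1000
4: · ADDGE
5: ✓ ADDCC  r2←0xf2
6: ✓ MOVLT  r2←0x35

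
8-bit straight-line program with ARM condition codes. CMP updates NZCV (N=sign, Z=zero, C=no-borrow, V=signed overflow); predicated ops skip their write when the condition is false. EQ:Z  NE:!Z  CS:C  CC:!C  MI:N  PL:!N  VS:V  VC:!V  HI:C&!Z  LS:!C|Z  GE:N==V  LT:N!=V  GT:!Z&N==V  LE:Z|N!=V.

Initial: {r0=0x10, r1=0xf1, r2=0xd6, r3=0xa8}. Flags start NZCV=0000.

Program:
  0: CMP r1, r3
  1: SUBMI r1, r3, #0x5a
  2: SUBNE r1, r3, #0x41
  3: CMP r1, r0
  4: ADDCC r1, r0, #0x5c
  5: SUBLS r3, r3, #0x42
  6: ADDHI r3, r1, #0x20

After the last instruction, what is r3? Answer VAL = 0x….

[0] flags=0010 → (cmp)
[1] flags=0010 MI?F → skip
[2] flags=0010 NE?T → r1=0x67
[3] flags=0010 → (cmp)
[4] flags=0010 CC?F → skip
[5] flags=0010 LS?F → skip
[6] flags=0010 HI?T → r3=0x87

VAL = 0x87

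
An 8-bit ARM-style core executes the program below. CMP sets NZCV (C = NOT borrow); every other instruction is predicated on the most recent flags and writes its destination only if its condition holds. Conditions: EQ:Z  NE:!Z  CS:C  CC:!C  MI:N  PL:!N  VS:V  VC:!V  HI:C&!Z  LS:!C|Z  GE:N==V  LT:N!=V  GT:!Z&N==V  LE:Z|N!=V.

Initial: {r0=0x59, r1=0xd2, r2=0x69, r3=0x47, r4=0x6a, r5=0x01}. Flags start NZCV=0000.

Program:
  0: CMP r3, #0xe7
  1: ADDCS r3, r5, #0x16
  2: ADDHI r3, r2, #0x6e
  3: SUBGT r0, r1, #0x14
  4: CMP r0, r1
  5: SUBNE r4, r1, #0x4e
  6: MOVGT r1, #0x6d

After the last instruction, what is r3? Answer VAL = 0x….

0: ✓ CMP  NZCV=0000
1: · ADDCS
2: · ADDHI
3: ✓ SUBGT  r0←0xbe
4: ✓ CMP  NZCV=1000
5: ✓ SUBNE  r4←0x84
6: · MOVGT

VAL = 0x47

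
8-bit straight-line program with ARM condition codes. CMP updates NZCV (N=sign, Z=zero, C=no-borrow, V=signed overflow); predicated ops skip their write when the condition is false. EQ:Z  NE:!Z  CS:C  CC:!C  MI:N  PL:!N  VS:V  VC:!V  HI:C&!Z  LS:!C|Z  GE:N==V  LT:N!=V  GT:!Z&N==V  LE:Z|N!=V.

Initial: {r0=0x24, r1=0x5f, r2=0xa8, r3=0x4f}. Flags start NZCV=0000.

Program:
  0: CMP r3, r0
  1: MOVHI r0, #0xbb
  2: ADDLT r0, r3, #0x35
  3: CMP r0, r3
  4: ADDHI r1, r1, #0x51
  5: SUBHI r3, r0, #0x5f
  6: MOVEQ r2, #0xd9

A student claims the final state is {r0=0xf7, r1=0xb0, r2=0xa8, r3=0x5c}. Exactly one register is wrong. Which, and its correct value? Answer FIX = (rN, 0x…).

FIX = (r0, 0xbb)

0: ✓ CMP  NZCV=0010
1: ✓ MOVHI  r0←0xbb
2: · ADDLT
3: ✓ CMP  NZCV=0011
4: ✓ ADDHI  r1←0xb0
5: ✓ SUBHI  r3←0x5c
6: · MOVEQ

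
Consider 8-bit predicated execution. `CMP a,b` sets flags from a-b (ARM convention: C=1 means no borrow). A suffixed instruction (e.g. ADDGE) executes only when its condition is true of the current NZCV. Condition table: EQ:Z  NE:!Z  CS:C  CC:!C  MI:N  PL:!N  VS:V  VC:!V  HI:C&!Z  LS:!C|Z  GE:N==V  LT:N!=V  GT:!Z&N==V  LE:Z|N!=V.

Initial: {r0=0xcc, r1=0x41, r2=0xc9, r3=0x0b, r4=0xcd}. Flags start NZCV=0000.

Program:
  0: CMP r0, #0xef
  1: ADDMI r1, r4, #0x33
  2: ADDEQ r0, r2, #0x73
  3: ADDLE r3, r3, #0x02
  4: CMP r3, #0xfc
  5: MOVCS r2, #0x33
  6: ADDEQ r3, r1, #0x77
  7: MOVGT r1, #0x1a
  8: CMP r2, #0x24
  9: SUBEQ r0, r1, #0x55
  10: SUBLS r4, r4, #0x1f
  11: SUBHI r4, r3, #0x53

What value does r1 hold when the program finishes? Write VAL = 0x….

VAL = 0x1a

[0] flags=1000 → (cmp)
[1] flags=1000 MI?T → r1=0x00
[2] flags=1000 EQ?F → skip
[3] flags=1000 LE?T → r3=0x0d
[4] flags=0000 → (cmp)
[5] flags=0000 CS?F → skip
[6] flags=0000 EQ?F → skip
[7] flags=0000 GT?T → r1=0x1a
[8] flags=1010 → (cmp)
[9] flags=1010 EQ?F → skip
[10] flags=1010 LS?F → skip
[11] flags=1010 HI?T → r4=0xba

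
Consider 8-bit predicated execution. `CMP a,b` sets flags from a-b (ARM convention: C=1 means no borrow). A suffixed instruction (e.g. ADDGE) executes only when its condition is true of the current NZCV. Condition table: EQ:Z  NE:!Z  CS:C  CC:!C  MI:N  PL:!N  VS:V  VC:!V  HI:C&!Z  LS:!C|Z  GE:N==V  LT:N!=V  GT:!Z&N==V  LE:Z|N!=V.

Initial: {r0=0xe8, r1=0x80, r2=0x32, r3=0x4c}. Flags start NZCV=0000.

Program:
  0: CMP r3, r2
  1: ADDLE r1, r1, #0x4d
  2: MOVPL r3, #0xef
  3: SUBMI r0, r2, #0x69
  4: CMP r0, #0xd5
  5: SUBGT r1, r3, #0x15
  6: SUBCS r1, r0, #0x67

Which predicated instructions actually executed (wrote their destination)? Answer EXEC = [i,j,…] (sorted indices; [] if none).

0: ✓ CMP  NZCV=0010
1: · ADDLE
2: ✓ MOVPL  r3←0xef
3: · SUBMI
4: ✓ CMP  NZCV=0010
5: ✓ SUBGT  r1←0xda
6: ✓ SUBCS  r1←0x81

EXEC = [2,5,6]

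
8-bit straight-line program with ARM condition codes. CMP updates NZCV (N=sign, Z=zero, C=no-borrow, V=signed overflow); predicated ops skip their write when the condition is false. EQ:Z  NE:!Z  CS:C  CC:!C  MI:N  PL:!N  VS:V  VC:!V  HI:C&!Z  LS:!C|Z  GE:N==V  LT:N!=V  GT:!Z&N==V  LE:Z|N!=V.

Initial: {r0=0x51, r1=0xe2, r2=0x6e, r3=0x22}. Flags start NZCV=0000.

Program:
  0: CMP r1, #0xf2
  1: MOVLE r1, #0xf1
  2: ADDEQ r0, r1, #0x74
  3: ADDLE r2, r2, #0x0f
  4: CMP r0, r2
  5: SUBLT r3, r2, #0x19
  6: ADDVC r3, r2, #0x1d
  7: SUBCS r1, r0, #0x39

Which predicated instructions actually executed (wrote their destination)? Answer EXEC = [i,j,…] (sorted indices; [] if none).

EXEC = [1,3,5,6]

[0] flags=1000 → (cmp)
[1] flags=1000 LE?T → r1=0xf1
[2] flags=1000 EQ?F → skip
[3] flags=1000 LE?T → r2=0x7d
[4] flags=1000 → (cmp)
[5] flags=1000 LT?T → r3=0x64
[6] flags=1000 VC?T → r3=0x9a
[7] flags=1000 CS?F → skip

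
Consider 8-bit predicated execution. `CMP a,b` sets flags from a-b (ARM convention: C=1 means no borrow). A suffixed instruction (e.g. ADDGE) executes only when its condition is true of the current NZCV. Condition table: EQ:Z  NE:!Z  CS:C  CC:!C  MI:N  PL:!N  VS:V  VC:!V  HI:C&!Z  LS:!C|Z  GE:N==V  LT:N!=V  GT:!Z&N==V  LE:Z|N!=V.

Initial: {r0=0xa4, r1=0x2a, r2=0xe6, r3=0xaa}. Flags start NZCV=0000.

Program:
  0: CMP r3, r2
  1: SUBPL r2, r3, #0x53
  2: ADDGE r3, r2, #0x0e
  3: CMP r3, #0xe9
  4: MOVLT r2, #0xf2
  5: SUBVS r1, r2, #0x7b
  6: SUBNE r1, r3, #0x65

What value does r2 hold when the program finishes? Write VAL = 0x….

0: ✓ CMP  NZCV=1000
1: · SUBPL
2: · ADDGE
3: ✓ CMP  NZCV=1000
4: ✓ MOVLT  r2←0xf2
5: · SUBVS
6: ✓ SUBNE  r1←0x45

VAL = 0xf2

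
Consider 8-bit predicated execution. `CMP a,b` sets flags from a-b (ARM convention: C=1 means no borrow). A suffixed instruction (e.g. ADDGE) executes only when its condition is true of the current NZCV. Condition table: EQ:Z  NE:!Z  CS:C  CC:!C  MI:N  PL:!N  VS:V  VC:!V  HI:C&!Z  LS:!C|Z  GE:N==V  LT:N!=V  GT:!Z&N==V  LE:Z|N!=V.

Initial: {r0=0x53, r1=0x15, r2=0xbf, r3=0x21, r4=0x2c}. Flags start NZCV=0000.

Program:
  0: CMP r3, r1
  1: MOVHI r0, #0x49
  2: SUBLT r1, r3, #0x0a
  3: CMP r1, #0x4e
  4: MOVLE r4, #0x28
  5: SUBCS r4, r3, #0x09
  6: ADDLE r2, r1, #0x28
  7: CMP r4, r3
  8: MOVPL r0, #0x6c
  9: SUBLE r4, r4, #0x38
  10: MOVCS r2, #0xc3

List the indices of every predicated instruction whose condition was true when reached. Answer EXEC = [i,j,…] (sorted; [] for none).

EXEC = [1,4,6,8,10]

0: ✓ CMP  NZCV=0010
1: ✓ MOVHI  r0←0x49
2: · SUBLT
3: ✓ CMP  NZCV=1000
4: ✓ MOVLE  r4←0x28
5: · SUBCS
6: ✓ ADDLE  r2←0x3d
7: ✓ CMP  NZCV=0010
8: ✓ MOVPL  r0←0x6c
9: · SUBLE
10: ✓ MOVCS  r2←0xc3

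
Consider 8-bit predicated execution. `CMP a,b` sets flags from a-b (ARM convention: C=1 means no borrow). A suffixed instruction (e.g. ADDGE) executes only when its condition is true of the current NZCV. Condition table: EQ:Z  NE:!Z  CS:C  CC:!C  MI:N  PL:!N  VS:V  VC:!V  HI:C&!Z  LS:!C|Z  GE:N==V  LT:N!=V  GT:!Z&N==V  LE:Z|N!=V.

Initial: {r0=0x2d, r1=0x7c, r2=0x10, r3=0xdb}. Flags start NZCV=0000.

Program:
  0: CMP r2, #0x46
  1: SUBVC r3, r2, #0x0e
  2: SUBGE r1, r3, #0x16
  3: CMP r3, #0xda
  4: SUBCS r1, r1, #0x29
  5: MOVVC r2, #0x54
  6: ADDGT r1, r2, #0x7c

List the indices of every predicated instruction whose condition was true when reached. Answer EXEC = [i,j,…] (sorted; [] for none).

EXEC = [1,5,6]

0: ✓ CMP  NZCV=1000
1: ✓ SUBVC  r3←0x02
2: · SUBGE
3: ✓ CMP  NZCV=0000
4: · SUBCS
5: ✓ MOVVC  r2←0x54
6: ✓ ADDGT  r1←0xd0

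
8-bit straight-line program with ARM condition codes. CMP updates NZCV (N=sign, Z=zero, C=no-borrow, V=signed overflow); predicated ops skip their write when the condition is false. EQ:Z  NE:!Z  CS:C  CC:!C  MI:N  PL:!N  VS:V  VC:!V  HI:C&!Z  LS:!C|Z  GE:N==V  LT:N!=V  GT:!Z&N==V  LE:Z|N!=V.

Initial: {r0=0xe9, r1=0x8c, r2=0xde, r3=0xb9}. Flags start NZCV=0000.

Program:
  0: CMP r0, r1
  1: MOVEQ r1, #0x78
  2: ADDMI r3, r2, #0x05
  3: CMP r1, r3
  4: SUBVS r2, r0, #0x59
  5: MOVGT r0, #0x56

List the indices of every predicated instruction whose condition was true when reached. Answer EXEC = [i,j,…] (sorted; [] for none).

EXEC = []

[0] flags=0010 → (cmp)
[1] flags=0010 EQ?F → skip
[2] flags=0010 MI?F → skip
[3] flags=1000 → (cmp)
[4] flags=1000 VS?F → skip
[5] flags=1000 GT?F → skip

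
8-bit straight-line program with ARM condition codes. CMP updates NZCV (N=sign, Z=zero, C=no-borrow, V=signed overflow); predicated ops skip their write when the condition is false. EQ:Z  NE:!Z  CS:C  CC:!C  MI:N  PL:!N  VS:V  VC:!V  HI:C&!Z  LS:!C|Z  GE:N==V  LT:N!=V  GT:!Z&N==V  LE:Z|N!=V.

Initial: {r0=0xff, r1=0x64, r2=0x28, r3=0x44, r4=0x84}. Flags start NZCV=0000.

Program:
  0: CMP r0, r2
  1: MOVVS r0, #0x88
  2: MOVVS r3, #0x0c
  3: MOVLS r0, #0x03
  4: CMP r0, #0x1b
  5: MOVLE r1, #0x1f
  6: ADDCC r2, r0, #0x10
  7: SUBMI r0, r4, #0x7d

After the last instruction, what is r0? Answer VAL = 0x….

[0] flags=1010 → (cmp)
[1] flags=1010 VS?F → skip
[2] flags=1010 VS?F → skip
[3] flags=1010 LS?F → skip
[4] flags=1010 → (cmp)
[5] flags=1010 LE?T → r1=0x1f
[6] flags=1010 CC?F → skip
[7] flags=1010 MI?T → r0=0x07

VAL = 0x07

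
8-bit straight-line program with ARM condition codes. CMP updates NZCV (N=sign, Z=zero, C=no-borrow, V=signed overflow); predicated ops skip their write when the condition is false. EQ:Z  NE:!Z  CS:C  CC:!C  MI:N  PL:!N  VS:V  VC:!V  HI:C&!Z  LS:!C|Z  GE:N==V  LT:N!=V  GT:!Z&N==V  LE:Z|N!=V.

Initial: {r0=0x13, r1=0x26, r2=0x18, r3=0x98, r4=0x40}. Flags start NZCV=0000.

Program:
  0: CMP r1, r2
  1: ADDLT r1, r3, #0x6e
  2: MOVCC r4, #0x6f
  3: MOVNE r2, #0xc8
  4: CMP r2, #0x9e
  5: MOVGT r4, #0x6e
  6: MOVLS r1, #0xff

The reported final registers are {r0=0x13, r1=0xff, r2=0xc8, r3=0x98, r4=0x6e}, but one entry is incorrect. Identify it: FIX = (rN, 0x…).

[0] flags=0010 → (cmp)
[1] flags=0010 LT?F → skip
[2] flags=0010 CC?F → skip
[3] flags=0010 NE?T → r2=0xc8
[4] flags=0010 → (cmp)
[5] flags=0010 GT?T → r4=0x6e
[6] flags=0010 LS?F → skip

FIX = (r1, 0x26)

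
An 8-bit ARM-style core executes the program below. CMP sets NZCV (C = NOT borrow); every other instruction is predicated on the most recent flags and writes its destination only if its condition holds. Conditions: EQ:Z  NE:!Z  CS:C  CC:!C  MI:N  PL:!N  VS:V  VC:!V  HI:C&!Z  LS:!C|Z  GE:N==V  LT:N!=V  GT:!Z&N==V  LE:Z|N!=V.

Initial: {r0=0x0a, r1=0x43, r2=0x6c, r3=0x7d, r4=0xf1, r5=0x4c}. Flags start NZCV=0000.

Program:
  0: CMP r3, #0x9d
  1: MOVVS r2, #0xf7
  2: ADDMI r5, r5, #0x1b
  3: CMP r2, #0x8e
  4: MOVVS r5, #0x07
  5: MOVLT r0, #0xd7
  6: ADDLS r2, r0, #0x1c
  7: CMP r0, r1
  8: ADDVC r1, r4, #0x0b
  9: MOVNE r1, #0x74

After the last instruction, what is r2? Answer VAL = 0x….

VAL = 0xf7

0: ✓ CMP  NZCV=1001
1: ✓ MOVVS  r2←0xf7
2: ✓ ADDMI  r5←0x67
3: ✓ CMP  NZCV=0010
4: · MOVVS
5: · MOVLT
6: · ADDLS
7: ✓ CMP  NZCV=1000
8: ✓ ADDVC  r1←0xfc
9: ✓ MOVNE  r1←0x74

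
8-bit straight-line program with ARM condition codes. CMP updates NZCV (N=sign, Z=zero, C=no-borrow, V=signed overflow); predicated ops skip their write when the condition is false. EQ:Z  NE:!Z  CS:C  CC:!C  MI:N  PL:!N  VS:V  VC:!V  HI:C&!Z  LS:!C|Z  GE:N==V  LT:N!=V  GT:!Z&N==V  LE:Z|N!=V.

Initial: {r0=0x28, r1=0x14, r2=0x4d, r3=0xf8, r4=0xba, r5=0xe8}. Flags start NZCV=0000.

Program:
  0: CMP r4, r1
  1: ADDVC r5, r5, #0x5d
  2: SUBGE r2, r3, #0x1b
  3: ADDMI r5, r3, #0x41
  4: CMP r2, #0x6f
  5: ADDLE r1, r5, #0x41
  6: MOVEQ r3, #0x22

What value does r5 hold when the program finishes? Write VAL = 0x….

VAL = 0x39

[0] flags=1010 → (cmp)
[1] flags=1010 VC?T → r5=0x45
[2] flags=1010 GE?F → skip
[3] flags=1010 MI?T → r5=0x39
[4] flags=1000 → (cmp)
[5] flags=1000 LE?T → r1=0x7a
[6] flags=1000 EQ?F → skip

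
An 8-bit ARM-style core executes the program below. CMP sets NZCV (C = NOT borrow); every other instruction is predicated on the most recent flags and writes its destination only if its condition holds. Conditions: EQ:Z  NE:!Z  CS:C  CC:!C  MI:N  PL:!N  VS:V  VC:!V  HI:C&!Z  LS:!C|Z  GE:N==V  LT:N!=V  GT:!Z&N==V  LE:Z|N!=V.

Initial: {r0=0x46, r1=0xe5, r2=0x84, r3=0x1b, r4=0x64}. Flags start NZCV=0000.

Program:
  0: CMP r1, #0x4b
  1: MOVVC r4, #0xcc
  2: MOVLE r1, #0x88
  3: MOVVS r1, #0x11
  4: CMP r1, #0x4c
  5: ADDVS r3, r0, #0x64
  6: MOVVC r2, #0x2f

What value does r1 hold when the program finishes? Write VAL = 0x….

[0] flags=1010 → (cmp)
[1] flags=1010 VC?T → r4=0xcc
[2] flags=1010 LE?T → r1=0x88
[3] flags=1010 VS?F → skip
[4] flags=0011 → (cmp)
[5] flags=0011 VS?T → r3=0xaa
[6] flags=0011 VC?F → skip

VAL = 0x88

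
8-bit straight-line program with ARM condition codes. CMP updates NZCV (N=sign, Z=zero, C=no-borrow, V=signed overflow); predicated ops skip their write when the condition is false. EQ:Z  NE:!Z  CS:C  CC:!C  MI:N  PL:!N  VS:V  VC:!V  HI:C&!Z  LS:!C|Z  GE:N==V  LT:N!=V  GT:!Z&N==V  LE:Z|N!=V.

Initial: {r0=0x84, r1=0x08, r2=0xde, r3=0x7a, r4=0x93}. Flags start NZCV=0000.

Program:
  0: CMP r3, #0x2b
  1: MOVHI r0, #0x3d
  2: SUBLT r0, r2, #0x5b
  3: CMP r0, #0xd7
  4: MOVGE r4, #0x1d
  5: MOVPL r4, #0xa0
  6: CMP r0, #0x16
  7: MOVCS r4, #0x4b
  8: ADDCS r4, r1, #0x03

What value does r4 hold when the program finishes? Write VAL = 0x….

[0] flags=0010 → (cmp)
[1] flags=0010 HI?T → r0=0x3d
[2] flags=0010 LT?F → skip
[3] flags=0000 → (cmp)
[4] flags=0000 GE?T → r4=0x1d
[5] flags=0000 PL?T → r4=0xa0
[6] flags=0010 → (cmp)
[7] flags=0010 CS?T → r4=0x4b
[8] flags=0010 CS?T → r4=0x0b

VAL = 0x0b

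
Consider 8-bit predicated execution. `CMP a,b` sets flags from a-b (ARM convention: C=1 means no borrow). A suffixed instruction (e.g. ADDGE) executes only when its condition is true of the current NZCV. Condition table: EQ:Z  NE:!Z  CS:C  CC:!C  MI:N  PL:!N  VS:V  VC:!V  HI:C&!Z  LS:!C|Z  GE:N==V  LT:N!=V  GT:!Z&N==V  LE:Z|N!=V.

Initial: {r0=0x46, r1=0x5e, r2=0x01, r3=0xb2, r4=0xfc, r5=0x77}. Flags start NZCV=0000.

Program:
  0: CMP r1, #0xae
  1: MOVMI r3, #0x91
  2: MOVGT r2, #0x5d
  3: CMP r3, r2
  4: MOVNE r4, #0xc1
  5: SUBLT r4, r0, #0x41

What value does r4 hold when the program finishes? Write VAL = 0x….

0: ✓ CMP  NZCV=1001
1: ✓ MOVMI  r3←0x91
2: ✓ MOVGT  r2←0x5d
3: ✓ CMP  NZCV=0011
4: ✓ MOVNE  r4←0xc1
5: ✓ SUBLT  r4←0x05

VAL = 0x05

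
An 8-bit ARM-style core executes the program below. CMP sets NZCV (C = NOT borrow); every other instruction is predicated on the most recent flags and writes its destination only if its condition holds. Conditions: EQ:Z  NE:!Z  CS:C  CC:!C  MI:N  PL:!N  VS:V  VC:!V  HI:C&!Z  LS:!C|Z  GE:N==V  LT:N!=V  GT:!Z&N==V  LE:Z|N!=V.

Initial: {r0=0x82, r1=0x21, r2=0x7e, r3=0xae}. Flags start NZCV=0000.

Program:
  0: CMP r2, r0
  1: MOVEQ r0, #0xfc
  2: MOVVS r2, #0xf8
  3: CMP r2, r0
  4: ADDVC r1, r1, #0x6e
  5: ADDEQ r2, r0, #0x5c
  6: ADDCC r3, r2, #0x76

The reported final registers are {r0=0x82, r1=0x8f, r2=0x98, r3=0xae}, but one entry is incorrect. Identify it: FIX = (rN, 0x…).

FIX = (r2, 0xf8)

0: ✓ CMP  NZCV=1001
1: · MOVEQ
2: ✓ MOVVS  r2←0xf8
3: ✓ CMP  NZCV=0010
4: ✓ ADDVC  r1←0x8f
5: · ADDEQ
6: · ADDCC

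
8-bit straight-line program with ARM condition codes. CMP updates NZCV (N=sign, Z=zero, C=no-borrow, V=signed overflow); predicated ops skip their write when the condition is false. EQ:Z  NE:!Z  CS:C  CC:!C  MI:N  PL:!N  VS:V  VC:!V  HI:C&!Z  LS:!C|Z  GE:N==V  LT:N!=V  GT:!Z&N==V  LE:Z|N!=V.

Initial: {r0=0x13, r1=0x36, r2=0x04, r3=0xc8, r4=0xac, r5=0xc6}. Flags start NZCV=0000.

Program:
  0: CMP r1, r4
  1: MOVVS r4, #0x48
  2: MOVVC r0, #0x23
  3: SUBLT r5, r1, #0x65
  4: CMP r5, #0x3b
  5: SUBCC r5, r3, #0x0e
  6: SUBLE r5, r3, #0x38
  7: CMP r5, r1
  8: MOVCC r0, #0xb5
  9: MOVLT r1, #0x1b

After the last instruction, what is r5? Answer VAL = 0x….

VAL = 0x90

0: ✓ CMP  NZCV=1001
1: ✓ MOVVS  r4←0x48
2: · MOVVC
3: · SUBLT
4: ✓ CMP  NZCV=1010
5: · SUBCC
6: ✓ SUBLE  r5←0x90
7: ✓ CMP  NZCV=0011
8: · MOVCC
9: ✓ MOVLT  r1←0x1b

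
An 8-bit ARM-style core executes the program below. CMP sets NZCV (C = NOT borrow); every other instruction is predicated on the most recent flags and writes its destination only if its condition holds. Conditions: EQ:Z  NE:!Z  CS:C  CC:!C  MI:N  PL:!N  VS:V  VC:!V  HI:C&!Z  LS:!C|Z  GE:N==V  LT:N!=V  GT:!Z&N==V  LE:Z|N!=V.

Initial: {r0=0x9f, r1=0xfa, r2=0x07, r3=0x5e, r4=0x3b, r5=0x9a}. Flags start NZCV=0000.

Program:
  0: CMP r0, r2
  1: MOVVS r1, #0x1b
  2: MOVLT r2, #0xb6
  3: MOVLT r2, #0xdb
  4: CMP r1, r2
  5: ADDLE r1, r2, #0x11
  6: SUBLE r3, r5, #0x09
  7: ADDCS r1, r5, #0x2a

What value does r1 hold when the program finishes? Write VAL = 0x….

0: ✓ CMP  NZCV=1010
1: · MOVVS
2: ✓ MOVLT  r2←0xb6
3: ✓ MOVLT  r2←0xdb
4: ✓ CMP  NZCV=0010
5: · ADDLE
6: · SUBLE
7: ✓ ADDCS  r1←0xc4

VAL = 0xc4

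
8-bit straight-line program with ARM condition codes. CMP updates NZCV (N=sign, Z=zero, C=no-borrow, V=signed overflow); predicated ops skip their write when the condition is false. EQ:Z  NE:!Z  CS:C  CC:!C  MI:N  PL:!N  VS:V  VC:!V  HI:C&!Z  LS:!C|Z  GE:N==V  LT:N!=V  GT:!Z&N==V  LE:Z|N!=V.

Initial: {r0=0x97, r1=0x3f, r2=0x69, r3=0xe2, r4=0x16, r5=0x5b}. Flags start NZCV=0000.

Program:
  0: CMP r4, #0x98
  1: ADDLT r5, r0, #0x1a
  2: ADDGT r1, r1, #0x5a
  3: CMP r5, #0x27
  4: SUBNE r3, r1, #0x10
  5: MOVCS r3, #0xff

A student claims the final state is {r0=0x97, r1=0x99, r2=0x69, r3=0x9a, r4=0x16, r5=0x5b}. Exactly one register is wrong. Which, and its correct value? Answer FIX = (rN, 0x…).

0: ✓ CMP  NZCV=0000
1: · ADDLT
2: ✓ ADDGT  r1←0x99
3: ✓ CMP  NZCV=0010
4: ✓ SUBNE  r3←0x89
5: ✓ MOVCS  r3←0xff

FIX = (r3, 0xff)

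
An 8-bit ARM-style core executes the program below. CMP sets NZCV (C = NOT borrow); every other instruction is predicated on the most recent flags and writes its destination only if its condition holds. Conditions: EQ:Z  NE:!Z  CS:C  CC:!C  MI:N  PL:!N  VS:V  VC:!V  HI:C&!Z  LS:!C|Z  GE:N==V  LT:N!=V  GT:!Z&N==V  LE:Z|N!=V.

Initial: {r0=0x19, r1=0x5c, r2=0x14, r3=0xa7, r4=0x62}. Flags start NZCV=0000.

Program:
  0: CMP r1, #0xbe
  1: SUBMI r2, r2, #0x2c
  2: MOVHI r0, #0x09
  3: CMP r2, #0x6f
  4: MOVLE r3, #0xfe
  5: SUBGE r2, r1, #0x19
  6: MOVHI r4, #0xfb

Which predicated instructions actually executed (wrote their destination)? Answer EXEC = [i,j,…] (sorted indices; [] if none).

EXEC = [1,4,6]

0: ✓ CMP  NZCV=1001
1: ✓ SUBMI  r2←0xe8
2: · MOVHI
3: ✓ CMP  NZCV=0011
4: ✓ MOVLE  r3←0xfe
5: · SUBGE
6: ✓ MOVHI  r4←0xfb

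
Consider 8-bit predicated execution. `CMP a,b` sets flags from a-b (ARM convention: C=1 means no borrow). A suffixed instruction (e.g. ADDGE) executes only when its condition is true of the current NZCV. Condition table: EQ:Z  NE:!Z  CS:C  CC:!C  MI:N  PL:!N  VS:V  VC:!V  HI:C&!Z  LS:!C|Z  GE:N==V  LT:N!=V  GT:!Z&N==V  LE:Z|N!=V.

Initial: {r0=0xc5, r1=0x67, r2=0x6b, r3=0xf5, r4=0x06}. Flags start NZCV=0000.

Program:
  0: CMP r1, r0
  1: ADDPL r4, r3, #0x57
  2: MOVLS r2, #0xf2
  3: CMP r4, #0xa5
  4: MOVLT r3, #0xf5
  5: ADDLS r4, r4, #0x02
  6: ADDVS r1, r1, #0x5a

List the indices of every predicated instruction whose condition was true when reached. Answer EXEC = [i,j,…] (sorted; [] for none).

EXEC = [2,5]

[0] flags=1001 → (cmp)
[1] flags=1001 PL?F → skip
[2] flags=1001 LS?T → r2=0xf2
[3] flags=0000 → (cmp)
[4] flags=0000 LT?F → skip
[5] flags=0000 LS?T → r4=0x08
[6] flags=0000 VS?F → skip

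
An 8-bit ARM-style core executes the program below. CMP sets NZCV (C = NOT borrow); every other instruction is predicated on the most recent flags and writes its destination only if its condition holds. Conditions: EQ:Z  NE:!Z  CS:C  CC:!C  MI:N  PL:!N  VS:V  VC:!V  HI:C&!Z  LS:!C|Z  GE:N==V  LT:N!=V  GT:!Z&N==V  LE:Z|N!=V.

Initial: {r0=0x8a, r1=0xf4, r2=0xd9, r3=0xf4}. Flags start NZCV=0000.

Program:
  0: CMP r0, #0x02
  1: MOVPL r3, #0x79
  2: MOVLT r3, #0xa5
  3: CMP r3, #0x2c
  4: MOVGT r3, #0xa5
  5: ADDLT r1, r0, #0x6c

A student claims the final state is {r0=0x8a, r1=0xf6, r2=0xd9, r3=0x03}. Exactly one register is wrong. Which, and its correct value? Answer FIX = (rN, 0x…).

FIX = (r3, 0xa5)

[0] flags=1010 → (cmp)
[1] flags=1010 PL?F → skip
[2] flags=1010 LT?T → r3=0xa5
[3] flags=0011 → (cmp)
[4] flags=0011 GT?F → skip
[5] flags=0011 LT?T → r1=0xf6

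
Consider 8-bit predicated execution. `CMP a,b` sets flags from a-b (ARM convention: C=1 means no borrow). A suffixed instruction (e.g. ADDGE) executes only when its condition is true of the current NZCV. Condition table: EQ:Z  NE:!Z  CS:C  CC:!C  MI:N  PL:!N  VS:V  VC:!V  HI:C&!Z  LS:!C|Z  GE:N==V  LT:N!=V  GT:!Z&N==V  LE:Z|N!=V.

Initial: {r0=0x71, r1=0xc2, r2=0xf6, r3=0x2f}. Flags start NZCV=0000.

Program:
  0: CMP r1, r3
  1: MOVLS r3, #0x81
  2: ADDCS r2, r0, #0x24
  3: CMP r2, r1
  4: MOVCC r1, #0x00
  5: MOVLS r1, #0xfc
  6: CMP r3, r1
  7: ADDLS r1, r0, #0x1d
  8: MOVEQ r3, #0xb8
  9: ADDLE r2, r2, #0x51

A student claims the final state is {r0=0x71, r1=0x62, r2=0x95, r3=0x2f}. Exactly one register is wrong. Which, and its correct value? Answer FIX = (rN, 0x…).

FIX = (r1, 0x8e)

[0] flags=1010 → (cmp)
[1] flags=1010 LS?F → skip
[2] flags=1010 CS?T → r2=0x95
[3] flags=1000 → (cmp)
[4] flags=1000 CC?T → r1=0x00
[5] flags=1000 LS?T → r1=0xfc
[6] flags=0000 → (cmp)
[7] flags=0000 LS?T → r1=0x8e
[8] flags=0000 EQ?F → skip
[9] flags=0000 LE?F → skip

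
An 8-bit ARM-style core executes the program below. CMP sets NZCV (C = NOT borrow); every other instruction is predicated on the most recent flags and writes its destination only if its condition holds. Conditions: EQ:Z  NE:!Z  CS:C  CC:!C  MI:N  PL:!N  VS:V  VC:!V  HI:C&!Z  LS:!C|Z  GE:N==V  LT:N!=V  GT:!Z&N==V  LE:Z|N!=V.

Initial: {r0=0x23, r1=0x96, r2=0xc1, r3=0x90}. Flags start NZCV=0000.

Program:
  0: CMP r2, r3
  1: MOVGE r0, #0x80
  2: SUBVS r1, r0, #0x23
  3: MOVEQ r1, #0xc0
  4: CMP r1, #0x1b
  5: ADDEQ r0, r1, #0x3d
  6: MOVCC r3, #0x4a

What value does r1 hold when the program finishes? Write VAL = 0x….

[0] flags=0010 → (cmp)
[1] flags=0010 GE?T → r0=0x80
[2] flags=0010 VS?F → skip
[3] flags=0010 EQ?F → skip
[4] flags=0011 → (cmp)
[5] flags=0011 EQ?F → skip
[6] flags=0011 CC?F → skip

VAL = 0x96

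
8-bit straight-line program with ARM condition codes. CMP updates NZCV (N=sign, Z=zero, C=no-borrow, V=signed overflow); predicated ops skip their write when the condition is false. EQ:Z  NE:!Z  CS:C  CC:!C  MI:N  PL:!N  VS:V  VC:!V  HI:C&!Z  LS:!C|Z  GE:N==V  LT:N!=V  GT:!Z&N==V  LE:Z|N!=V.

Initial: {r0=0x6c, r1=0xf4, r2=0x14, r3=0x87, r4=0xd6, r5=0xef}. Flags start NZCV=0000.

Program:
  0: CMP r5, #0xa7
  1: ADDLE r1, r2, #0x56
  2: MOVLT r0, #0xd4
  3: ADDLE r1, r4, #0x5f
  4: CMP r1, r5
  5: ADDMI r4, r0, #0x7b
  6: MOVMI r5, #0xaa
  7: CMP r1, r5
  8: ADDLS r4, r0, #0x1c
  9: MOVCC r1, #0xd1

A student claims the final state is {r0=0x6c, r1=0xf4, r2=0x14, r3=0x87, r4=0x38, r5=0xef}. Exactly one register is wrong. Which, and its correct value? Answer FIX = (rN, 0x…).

FIX = (r4, 0xd6)

0: ✓ CMP  NZCV=0010
1: · ADDLE
2: · MOVLT
3: · ADDLE
4: ✓ CMP  NZCV=0010
5: · ADDMI
6: · MOVMI
7: ✓ CMP  NZCV=0010
8: · ADDLS
9: · MOVCC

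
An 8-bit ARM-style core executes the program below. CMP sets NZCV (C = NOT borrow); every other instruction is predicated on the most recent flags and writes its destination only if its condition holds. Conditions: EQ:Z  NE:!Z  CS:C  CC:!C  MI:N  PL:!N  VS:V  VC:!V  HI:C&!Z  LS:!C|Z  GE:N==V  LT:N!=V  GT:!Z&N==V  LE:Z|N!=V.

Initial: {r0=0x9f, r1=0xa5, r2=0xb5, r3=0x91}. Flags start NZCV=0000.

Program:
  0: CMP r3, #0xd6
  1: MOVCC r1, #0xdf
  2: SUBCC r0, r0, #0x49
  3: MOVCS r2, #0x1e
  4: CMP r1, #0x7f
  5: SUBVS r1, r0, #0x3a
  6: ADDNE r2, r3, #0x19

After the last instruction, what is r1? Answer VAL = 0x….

VAL = 0x1c

0: ✓ CMP  NZCV=1000
1: ✓ MOVCC  r1←0xdf
2: ✓ SUBCC  r0←0x56
3: · MOVCS
4: ✓ CMP  NZCV=0011
5: ✓ SUBVS  r1←0x1c
6: ✓ ADDNE  r2←0xaa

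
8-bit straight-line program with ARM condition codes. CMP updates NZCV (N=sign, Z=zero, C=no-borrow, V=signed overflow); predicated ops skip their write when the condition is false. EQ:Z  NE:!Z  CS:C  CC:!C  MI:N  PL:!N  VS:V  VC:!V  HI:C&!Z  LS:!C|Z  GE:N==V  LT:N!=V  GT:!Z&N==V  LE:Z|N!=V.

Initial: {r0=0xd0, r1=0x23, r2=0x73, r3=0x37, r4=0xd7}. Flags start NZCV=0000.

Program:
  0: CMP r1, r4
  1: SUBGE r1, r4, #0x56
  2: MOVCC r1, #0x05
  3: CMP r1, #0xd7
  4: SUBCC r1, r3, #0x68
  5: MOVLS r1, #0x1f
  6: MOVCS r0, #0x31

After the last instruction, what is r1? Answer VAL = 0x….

VAL = 0x1f

0: ✓ CMP  NZCV=0000
1: ✓ SUBGE  r1←0x81
2: ✓ MOVCC  r1←0x05
3: ✓ CMP  NZCV=0000
4: ✓ SUBCC  r1←0xcf
5: ✓ MOVLS  r1←0x1f
6: · MOVCS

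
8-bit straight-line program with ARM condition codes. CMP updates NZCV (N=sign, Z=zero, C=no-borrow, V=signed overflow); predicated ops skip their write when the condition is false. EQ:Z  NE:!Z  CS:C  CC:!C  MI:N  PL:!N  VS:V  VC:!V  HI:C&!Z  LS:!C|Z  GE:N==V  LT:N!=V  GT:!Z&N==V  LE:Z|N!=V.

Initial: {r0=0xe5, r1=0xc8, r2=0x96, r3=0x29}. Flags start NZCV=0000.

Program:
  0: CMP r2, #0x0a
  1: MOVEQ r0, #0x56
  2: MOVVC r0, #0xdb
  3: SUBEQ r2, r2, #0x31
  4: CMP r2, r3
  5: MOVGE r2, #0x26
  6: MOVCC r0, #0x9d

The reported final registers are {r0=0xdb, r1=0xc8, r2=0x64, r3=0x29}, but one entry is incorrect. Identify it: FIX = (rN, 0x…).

FIX = (r2, 0x96)

0: ✓ CMP  NZCV=1010
1: · MOVEQ
2: ✓ MOVVC  r0←0xdb
3: · SUBEQ
4: ✓ CMP  NZCV=0011
5: · MOVGE
6: · MOVCC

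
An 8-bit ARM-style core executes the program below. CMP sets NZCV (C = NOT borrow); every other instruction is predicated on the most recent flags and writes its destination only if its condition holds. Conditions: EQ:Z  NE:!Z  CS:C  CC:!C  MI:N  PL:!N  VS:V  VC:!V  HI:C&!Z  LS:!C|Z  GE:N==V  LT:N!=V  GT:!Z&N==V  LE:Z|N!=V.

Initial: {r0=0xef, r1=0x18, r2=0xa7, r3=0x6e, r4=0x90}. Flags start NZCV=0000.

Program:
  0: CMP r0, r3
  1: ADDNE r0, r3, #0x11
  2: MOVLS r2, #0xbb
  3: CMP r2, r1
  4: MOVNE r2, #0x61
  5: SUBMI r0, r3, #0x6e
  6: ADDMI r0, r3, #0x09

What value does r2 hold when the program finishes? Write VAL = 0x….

VAL = 0x61

[0] flags=1010 → (cmp)
[1] flags=1010 NE?T → r0=0x7f
[2] flags=1010 LS?F → skip
[3] flags=1010 → (cmp)
[4] flags=1010 NE?T → r2=0x61
[5] flags=1010 MI?T → r0=0x00
[6] flags=1010 MI?T → r0=0x77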